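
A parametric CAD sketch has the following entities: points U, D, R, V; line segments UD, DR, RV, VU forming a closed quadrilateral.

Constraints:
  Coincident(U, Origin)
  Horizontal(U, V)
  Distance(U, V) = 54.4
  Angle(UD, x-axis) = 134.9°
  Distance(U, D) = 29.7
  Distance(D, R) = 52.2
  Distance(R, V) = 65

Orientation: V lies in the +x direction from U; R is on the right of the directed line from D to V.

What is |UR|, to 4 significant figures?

28.65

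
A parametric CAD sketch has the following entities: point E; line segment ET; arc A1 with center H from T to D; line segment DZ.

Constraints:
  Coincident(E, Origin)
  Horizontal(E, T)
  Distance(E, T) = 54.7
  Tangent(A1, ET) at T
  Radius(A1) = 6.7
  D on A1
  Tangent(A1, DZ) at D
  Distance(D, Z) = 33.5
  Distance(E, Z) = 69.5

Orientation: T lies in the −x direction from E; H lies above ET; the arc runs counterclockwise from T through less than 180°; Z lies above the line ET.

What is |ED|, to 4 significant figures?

48.91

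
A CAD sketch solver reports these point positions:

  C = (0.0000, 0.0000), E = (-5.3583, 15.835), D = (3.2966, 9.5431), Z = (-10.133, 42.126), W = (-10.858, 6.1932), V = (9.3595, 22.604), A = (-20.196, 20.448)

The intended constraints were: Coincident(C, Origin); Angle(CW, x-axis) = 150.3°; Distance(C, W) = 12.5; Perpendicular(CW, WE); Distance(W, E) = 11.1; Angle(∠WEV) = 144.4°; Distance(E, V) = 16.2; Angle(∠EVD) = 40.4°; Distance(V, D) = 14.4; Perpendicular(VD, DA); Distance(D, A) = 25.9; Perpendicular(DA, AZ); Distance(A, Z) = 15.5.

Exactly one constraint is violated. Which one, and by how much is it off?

Distance(A, Z) = 15.5 — off by 8.40.

C = (0.00, 0.00) ✓; CW at 150.3° ✓; |CW| = 12.50 ✓; ∠(CW, WE) = 90.00° ✓; |WE| = 11.10 ✓; ∠WEV = 144.4° ✓; |EV| = 16.20 ✓; ∠EVD = 40.40° ✓; |VD| = 14.40 ✓; ∠(VD, DA) = 90.00° ✓; |DA| = 25.90 ✓; ∠(DA, AZ) = 90.00° ✓; |AZ| = 23.90 ✗.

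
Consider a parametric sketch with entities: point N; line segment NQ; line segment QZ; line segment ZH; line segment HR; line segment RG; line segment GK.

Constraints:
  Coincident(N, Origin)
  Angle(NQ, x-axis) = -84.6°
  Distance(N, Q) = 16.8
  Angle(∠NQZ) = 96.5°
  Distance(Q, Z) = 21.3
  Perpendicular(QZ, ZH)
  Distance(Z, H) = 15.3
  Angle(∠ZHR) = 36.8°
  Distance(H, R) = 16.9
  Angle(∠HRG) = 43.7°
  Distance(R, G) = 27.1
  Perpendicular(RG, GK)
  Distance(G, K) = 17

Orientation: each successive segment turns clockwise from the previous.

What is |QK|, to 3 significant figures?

42.0

∠HRG = 43.7° gives RG at -178° from the x-axis; with |RG| = 27.1, G = (-36.8, -18.4). RG is perpendicular to GK, so GK runs at 92.4°; with |GK| = 17.0, K = (-37.5, -1.45). Then |QK| = |K − Q| = 42.0.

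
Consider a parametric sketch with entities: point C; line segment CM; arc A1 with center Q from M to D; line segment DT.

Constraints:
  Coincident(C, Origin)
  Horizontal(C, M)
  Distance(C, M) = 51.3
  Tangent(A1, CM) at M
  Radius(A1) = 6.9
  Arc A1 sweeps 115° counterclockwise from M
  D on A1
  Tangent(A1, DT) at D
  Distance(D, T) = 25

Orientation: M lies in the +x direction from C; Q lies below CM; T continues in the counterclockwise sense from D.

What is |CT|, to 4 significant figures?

64.40

C is at the origin; C and M share the same y with |CM| = 51.3 and M on the +x side, so M = (51.30, 0.000). A1 meets CM tangentially, so QM is at right angles to CM, so Q = M + (0, -6.9) = (51.30, -6.900). On A1, M sits at bearing 90° from Q; a 115° counterclockwise sweep puts D at bearing 205°, so D = Q + 6.9·(cos 205°, sin 205°) = (45.05, -9.816). A1 meets DT tangentially, so QD is at right angles to DT, so DT runs along (−sin 205°, cos 205°); with |DT| = 25.0, T = (55.61, -32.47). Then |CT| = |T − C| = 64.40.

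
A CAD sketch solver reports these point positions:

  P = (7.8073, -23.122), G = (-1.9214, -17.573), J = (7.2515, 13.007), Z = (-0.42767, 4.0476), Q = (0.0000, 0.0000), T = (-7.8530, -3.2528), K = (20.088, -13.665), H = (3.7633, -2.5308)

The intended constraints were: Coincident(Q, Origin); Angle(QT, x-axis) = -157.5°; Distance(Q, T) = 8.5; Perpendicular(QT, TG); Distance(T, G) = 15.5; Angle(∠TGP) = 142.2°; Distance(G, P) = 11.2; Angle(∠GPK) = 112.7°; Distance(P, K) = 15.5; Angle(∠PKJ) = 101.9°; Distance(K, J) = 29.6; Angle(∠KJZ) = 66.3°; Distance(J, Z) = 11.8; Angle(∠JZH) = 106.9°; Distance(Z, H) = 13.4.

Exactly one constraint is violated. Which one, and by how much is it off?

Distance(Z, H) = 13.4 — off by 5.60.

Q = (0.00, 0.00) ✓; QT at -157.5° ✓; |QT| = 8.500 ✓; ∠(QT, TG) = 90.00° ✓; |TG| = 15.50 ✓; ∠TGP = 142.2° ✓; |GP| = 11.20 ✓; ∠GPK = 112.7° ✓; |PK| = 15.50 ✓; ∠PKJ = 101.9° ✓; |KJ| = 29.60 ✓; ∠KJZ = 66.30° ✓; |JZ| = 11.80 ✓; ∠JZH = 106.9° ✓; |ZH| = 7.800 ✗.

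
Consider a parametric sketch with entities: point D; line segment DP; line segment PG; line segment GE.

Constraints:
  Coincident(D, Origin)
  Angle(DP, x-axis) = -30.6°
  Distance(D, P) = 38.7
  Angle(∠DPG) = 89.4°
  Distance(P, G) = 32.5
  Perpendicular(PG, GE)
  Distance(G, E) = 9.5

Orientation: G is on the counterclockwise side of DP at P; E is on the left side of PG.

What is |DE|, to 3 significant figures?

43.4

D is at the origin; DP runs at -30.6° with length 38.7, so P = 38.7·(cos -30.6°, sin -30.6°) = (33.3, -19.7). ∠DPG = 89.4°, so PG runs at -30.6° + (180° − 89.4°) = 60.0° from the x-axis; with |PG| = 32.5, G = P + 32.5·(cos 60.0°, sin 60.0°) = (49.6, 8.45). PG ⟂ GE; with |GE| = 9.5 on the left of PG, E = G + 9.5·(-0.866, 0.500) = (41.3, 13.2). Then |DE| = |E − D| = 43.4.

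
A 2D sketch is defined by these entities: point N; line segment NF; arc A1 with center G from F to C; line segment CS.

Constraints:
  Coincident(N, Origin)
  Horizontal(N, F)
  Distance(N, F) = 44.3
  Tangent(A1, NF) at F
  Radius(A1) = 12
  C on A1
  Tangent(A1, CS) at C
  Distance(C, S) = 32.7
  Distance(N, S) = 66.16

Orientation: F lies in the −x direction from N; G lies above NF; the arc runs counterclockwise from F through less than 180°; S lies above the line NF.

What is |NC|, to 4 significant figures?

37.42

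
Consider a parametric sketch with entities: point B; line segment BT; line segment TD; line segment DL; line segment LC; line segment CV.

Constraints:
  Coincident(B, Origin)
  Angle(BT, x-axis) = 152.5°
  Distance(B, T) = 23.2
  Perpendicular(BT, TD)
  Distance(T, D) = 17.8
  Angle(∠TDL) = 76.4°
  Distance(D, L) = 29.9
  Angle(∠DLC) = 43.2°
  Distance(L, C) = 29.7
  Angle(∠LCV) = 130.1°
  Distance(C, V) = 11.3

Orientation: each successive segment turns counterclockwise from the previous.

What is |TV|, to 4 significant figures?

7.361

∠DLC = 43.2° gives LC at 122.9° from the x-axis; with |LC| = 29.7, C = (-15.91, 12.68). ∠LCV = 130.1° gives CV at 172.8° from the x-axis; with |CV| = 11.3, V = (-27.12, 14.09). Then |TV| = |V − T| = 7.361.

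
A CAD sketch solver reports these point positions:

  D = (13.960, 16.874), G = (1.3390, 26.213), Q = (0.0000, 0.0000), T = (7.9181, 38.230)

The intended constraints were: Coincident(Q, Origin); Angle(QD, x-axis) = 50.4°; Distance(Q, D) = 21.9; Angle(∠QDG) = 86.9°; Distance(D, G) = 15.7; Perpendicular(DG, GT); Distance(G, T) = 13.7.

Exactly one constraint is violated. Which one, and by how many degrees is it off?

Perpendicular(DG, GT) — off by 7.80°.

Q = (0.00, 0.00) ✓; QD at 50.40° ✓; |QD| = 21.90 ✓; ∠QDG = 86.90° ✓; |DG| = 15.70 ✓; ∠(DG, GT) = 82.20° ✗; |GT| = 13.70 ✓.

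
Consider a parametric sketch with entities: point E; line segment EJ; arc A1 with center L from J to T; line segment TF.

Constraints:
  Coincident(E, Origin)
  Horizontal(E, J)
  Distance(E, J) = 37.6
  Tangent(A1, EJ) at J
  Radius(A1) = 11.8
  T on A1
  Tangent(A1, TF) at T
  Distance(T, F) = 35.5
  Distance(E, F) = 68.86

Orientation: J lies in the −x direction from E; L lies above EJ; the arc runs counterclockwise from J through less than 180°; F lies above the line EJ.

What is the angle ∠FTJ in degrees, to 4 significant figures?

115.8°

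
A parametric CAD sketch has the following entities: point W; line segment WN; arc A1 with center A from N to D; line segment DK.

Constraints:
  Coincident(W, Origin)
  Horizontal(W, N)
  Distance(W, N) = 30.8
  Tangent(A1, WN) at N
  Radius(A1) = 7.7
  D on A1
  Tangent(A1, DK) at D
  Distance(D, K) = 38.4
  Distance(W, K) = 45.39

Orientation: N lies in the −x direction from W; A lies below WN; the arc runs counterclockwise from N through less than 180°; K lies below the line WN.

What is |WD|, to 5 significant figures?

38.973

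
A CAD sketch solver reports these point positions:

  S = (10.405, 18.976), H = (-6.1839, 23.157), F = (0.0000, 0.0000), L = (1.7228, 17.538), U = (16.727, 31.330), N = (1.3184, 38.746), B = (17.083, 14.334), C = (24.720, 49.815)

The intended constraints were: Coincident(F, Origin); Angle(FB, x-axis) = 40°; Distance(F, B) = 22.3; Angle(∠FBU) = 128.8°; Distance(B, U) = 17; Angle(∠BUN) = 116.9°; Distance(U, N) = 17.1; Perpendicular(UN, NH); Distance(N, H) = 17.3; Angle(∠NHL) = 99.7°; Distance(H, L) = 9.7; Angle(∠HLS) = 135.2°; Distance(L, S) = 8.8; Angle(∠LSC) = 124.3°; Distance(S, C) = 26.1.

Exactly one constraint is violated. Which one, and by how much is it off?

Distance(S, C) = 26.1 — off by 7.90.

F = (0.00, 0.00) ✓; FB at 40.00° ✓; |FB| = 22.30 ✓; ∠FBU = 128.8° ✓; |BU| = 17.00 ✓; ∠BUN = 116.9° ✓; |UN| = 17.10 ✓; ∠(UN, NH) = 90.00° ✓; |NH| = 17.30 ✓; ∠NHL = 99.70° ✓; |HL| = 9.700 ✓; ∠HLS = 135.2° ✓; |LS| = 8.800 ✓; ∠LSC = 124.3° ✓; |SC| = 34.00 ✗.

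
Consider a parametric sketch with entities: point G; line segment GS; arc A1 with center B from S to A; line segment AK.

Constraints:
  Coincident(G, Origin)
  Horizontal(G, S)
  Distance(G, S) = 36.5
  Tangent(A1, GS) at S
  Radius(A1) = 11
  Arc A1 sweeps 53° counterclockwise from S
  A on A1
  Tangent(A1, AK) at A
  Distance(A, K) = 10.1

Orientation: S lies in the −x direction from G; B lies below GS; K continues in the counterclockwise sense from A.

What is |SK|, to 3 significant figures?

19.4

G is at the origin; GS is horizontal with |GS| = 36.5 and S on the −x side, so S = (-36.5, 0.00). The tangent condition forces BS to be normal to GS, so B = S + (0, -11) = (-36.5, -11.0). On A1, S sits at bearing 90° from B; a 53° counterclockwise sweep puts A at bearing 143°, so A = B + 11.0·(cos 143°, sin 143°) = (-45.3, -4.38). A1 meets AK tangentially, so BA is at right angles to AK, so AK runs along (−sin 143°, cos 143°); with |AK| = 10.1, K = (-51.4, -12.4). Then |SK| = |K − S| = 19.4.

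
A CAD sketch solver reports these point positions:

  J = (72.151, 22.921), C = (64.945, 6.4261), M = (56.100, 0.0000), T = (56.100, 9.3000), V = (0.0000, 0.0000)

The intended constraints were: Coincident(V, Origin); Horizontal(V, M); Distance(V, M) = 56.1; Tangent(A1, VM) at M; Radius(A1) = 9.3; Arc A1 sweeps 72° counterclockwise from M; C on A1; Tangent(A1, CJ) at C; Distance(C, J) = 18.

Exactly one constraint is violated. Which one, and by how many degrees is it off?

Tangent(A1, CJ) at C — off by 5.60°.

V = (0.00, 0.00) ✓; V.y = 0.00, M.y = 0.00 ✓; |VM| = 56.10 ✓; ∠(TM, MV) = 90.00° ✓; |TM| = 9.300 ✓; bearing(T→C) − bearing(T→M) = 72.00° ✓; |TC| = 9.300 ✓; ∠(TC, CJ) = 95.60° ✗; |CJ| = 18.00 ✓.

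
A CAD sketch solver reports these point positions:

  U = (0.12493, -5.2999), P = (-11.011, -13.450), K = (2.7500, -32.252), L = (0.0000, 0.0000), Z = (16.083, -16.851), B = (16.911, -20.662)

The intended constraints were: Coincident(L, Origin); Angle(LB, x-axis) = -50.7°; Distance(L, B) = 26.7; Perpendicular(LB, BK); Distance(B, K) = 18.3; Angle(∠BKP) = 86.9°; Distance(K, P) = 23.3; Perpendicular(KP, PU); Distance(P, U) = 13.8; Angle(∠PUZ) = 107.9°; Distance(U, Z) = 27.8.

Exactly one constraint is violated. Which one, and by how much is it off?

Distance(U, Z) = 27.8 — off by 8.10.

L = (0.00, 0.00) ✓; LB at -50.70° ✓; |LB| = 26.70 ✓; ∠(LB, BK) = 90.00° ✓; |BK| = 18.30 ✓; ∠BKP = 86.90° ✓; |KP| = 23.30 ✓; ∠(KP, PU) = 90.00° ✓; |PU| = 13.80 ✓; ∠PUZ = 107.9° ✓; |UZ| = 19.70 ✗.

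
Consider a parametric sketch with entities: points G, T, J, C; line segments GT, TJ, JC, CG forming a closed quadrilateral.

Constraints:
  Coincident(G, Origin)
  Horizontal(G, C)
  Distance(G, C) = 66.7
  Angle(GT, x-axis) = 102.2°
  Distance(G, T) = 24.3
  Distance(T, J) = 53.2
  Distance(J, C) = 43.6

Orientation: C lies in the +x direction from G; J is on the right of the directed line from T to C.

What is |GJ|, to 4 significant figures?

32.90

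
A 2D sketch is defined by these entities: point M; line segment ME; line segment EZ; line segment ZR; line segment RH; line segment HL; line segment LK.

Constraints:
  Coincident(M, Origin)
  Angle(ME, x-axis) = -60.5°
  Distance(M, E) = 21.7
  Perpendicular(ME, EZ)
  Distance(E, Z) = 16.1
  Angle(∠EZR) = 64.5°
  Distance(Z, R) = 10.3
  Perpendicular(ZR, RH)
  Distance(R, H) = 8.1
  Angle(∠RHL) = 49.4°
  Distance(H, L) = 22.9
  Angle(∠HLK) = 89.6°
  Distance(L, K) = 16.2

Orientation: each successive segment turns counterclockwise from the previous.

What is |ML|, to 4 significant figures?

35.68

M is at the origin; ME runs at -60.5° with length 21.7, so E = (10.69, -18.89). The perpendicularity gives EZ at right angles to ME, so EZ runs at 29.50°; with |EZ| = 16.1, Z = (24.70, -10.96). ∠EZR = 64.5° gives ZR at 145.0° from the x-axis; with |ZR| = 10.3, R = (16.26, -5.051). ZR is perpendicular to RH, so RH runs at -125.0°; with |RH| = 8.1, H = (11.62, -11.69). ∠RHL = 49.4° gives HL at 5.600° from the x-axis; with |HL| = 22.9, L = (34.41, -9.451). Then |ML| = |L − M| = 35.68.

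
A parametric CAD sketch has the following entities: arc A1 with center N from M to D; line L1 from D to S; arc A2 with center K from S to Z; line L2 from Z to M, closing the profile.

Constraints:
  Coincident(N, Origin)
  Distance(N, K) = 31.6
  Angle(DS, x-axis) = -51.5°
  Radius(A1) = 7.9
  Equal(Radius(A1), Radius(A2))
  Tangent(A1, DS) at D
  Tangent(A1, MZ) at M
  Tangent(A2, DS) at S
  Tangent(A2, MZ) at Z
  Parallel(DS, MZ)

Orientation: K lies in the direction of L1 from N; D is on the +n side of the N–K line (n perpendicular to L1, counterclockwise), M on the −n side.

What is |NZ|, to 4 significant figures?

32.57

Tangency of A1 to both parallel lines with radius 7.9 puts D and M at N ± 7.9·n: D = (6.183, 4.918), M = (-6.183, -4.918). Equal radii place S and Z the same way about K: S = K + 7.9·n = (25.85, -19.81), Z = K − 7.9·n = (13.49, -29.65). Then |NZ| = |Z − N| = 32.57.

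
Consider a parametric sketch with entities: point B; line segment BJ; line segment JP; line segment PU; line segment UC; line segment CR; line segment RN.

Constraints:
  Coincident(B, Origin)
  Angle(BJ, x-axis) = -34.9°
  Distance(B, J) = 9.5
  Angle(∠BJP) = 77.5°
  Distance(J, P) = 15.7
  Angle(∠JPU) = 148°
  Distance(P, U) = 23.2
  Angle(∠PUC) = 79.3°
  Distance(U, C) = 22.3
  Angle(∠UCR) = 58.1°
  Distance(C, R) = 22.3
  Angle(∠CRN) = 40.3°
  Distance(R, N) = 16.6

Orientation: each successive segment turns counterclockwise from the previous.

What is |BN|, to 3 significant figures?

27.0

∠UCR = 58.1° gives CR at -37.8° from the x-axis; with |CR| = 22.3, R = (6.61, 10.6). ∠CRN = 40.3° gives RN at 102° from the x-axis; with |RN| = 16.6, N = (3.19, 26.8). Then |BN| = |N − B| = 27.0.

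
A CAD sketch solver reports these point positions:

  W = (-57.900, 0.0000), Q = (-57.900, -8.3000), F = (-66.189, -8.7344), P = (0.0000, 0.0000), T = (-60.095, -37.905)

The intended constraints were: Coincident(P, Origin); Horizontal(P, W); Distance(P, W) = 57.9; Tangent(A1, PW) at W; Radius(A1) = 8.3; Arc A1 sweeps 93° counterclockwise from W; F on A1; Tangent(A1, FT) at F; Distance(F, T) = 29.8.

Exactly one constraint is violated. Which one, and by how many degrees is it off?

Tangent(A1, FT) at F — off by 8.80°.

P = (0.00, 0.00) ✓; P.y = 0.00, W.y = 0.00 ✓; |PW| = 57.90 ✓; ∠(QW, WP) = 90.00° ✓; |QW| = 8.300 ✓; bearing(Q→F) − bearing(Q→W) = 93.00° ✓; |QF| = 8.300 ✓; ∠(QF, FT) = 81.20° ✗; |FT| = 29.80 ✓.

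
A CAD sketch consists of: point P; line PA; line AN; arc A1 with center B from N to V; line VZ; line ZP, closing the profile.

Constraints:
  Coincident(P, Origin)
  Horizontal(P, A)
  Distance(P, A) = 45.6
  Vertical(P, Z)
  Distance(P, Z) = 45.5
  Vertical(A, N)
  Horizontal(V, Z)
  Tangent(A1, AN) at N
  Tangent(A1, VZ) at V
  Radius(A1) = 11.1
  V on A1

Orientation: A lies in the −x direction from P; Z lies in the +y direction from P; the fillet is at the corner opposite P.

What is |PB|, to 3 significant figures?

48.7

P is at the origin; PA is horizontal with |PA| = 45.6 and A on the −x side, so A = (-45.6, 0.00). PZ is vertical with |PZ| = 45.5 and Z on the +y side, so Z = (0.00, 45.5). The virtual corner opposite P is at (-45.6, 45.5). Since A1 is tangent to AN there, BN ⟂ AN and A1 meets VZ tangentially, so BV is at right angles to VZ, with radius 11.1, so the center B sits 11.1 in from both sides at B = (-34.5, 34.4). Then |PB| = |B − P| = 48.7.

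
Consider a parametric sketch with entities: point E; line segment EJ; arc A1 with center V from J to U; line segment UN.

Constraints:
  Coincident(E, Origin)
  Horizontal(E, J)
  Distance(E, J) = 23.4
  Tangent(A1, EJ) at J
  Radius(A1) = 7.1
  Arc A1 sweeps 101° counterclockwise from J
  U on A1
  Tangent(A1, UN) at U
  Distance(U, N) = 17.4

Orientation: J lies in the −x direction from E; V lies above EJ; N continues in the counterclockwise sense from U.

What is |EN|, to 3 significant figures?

32.3

E is at the origin; EJ is horizontal with |EJ| = 23.4 and J on the −x side, so J = (-23.4, 0.00). Since A1 is tangent to EJ there, VJ ⟂ EJ, so V = J + (0, 7.1) = (-23.4, 7.10). On A1, J sits at bearing -90° from V; a 101° counterclockwise sweep puts U at bearing 11°, so U = V + 7.1·(cos 11°, sin 11°) = (-16.4, 8.45). The tangent condition forces VU to be normal to UN, so UN runs along (−sin 11°, cos 11°); with |UN| = 17.4, N = (-19.8, 25.5). Then |EN| = |N − E| = 32.3.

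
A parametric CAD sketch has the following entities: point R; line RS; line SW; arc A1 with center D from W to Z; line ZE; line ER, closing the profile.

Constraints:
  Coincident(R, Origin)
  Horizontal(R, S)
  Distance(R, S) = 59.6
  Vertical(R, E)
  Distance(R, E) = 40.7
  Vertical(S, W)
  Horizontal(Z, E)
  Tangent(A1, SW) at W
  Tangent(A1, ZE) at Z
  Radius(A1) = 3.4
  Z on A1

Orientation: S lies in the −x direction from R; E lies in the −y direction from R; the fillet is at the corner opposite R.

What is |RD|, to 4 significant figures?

67.45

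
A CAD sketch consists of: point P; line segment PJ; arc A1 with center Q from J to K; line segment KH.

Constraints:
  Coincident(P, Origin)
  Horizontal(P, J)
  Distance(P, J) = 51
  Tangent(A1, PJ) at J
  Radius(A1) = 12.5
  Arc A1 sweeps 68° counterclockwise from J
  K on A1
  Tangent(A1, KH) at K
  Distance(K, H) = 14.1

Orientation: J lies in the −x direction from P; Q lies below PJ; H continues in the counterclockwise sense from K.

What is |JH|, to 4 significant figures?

26.85

P is at the origin; P and J share the same y with |PJ| = 51.0 and J on the −x side, so J = (-51.00, 0.000). Tangency of A1 to PJ means the radius QJ is perpendicular to PJ, so Q = J + (0, -12.5) = (-51.00, -12.50). On A1, J sits at bearing 90° from Q; a 68° counterclockwise sweep puts K at bearing 158°, so K = Q + 12.5·(cos 158°, sin 158°) = (-62.59, -7.817). A1 meets KH tangentially, so QK is at right angles to KH, so KH runs along (−sin 158°, cos 158°); with |KH| = 14.1, H = (-67.87, -20.89). Then |JH| = |H − J| = 26.85.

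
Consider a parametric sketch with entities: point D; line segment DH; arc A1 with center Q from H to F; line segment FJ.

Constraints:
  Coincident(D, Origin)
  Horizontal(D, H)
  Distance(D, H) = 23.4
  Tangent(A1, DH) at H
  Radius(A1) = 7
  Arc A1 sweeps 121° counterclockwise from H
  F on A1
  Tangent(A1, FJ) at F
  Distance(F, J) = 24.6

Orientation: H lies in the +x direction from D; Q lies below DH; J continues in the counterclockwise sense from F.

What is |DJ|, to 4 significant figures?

43.69

D is at the origin; D and H share the same y with |DH| = 23.4 and H on the +x side, so H = (23.40, 0.000). The tangent condition forces QH to be normal to DH, so Q = H + (0, -7) = (23.40, -7.000). On A1, H sits at bearing 90° from Q; a 121° counterclockwise sweep puts F at bearing 211°, so F = Q + 7.0·(cos 211°, sin 211°) = (17.40, -10.61). Since A1 is tangent to FJ there, QF ⟂ FJ, so FJ runs along (−sin 211°, cos 211°); with |FJ| = 24.6, J = (30.07, -31.69). Then |DJ| = |J − D| = 43.69.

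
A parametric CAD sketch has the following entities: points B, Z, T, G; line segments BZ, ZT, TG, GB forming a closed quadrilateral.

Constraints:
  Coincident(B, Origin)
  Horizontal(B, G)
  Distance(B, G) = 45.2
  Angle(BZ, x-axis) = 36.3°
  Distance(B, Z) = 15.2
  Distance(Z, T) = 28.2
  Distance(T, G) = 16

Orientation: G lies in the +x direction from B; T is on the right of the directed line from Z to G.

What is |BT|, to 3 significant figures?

34.4

B is at the origin; B and G share the same y with |BG| = 45.2 and G in +x, so G = (45.2, 0). BZ runs at 36.3° with |BZ| = 15.2, so Z = (12.3, 9.00). T is determined by |ZT| = 28.2 and |TG| = 16.0 together: it lies at the intersection of circle(Z, 28.2) and circle(G, 16.0). With |ZG| = 34.2, the foot of the radical line on ZG is 25.0 from Z and the perpendicular offset is √(28.2² − 25.0²) = 13.1. Taking the right-of-ZG solution: T = (32.9, -10.2).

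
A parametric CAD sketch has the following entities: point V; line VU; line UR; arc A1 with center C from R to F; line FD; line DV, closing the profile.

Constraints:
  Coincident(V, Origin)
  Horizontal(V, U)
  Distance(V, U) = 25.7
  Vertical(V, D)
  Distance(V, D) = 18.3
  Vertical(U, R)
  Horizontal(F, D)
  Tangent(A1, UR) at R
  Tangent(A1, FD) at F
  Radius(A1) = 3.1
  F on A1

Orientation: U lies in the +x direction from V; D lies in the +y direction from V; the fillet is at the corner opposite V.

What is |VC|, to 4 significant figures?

27.24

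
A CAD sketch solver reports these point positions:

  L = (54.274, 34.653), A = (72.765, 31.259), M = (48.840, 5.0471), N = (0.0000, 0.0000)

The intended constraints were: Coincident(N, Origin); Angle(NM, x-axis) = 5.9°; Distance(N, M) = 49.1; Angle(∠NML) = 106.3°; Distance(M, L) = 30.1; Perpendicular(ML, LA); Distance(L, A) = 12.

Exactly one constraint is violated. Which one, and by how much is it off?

Distance(L, A) = 12 — off by 6.80.

N = (0.00, 0.00) ✓; NM at 5.900° ✓; |NM| = 49.10 ✓; ∠NML = 106.3° ✓; |ML| = 30.10 ✓; ∠(ML, LA) = 90.00° ✓; |LA| = 18.80 ✗.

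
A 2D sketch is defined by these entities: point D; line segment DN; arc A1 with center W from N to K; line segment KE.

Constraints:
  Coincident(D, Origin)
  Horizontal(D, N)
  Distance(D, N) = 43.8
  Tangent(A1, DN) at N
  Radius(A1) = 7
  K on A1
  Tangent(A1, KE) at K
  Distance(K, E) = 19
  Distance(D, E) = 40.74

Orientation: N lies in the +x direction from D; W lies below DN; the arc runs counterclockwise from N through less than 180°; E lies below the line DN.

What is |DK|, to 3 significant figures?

37.4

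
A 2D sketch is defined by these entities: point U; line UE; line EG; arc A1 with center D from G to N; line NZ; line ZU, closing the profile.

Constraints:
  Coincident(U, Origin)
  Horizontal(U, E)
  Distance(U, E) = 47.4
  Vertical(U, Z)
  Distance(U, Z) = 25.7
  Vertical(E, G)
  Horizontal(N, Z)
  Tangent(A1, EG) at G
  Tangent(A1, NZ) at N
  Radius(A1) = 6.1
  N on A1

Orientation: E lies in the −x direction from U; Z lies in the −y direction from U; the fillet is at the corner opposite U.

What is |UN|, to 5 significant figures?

48.643

The virtual corner opposite U is at (-47.400, -25.700). Since A1 is tangent to EG there, DG ⟂ EG and A1 meets NZ tangentially, so DN is at right angles to NZ, with radius 6.1, so the center D sits 6.1 in from both sides at D = (-41.300, -19.600). That places the tangent points at G = (-47.400, -19.600) on EG and N = (-41.300, -25.700) on NZ. Then |UN| = |N − U| = 48.643.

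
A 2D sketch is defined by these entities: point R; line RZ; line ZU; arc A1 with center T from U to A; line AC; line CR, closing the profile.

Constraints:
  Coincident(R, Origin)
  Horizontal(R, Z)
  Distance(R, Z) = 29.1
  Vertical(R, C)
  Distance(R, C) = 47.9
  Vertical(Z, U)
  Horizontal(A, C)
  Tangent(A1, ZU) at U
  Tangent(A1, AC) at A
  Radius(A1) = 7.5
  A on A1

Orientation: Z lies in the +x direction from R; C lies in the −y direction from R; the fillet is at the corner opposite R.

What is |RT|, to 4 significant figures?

45.81

R and C share the same x with |RC| = 47.9 and C on the −y side, so C = (0.000, -47.90). The virtual corner opposite R is at (29.10, -47.90). The tangent condition forces TU to be normal to ZU and A1 meets AC tangentially, so TA is at right angles to AC, with radius 7.5, so the center T sits 7.5 in from both sides at T = (21.60, -40.40). Then |RT| = |T − R| = 45.81.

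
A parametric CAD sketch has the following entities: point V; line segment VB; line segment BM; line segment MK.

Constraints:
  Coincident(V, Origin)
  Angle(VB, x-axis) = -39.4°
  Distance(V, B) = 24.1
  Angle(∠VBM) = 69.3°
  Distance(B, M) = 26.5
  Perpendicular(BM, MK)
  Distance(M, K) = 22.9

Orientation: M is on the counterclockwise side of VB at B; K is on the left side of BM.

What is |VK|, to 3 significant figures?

18.0

V is at the origin; VB runs at -39.4° with length 24.1, so B = 24.1·(cos -39.4°, sin -39.4°) = (18.6, -15.3). ∠VBM = 69.3°, so BM runs at -39.4° + (180° − 69.3°) = 71.3° from the x-axis; with |BM| = 26.5, M = B + 26.5·(cos 71.3°, sin 71.3°) = (27.1, 9.80). The perpendicularity gives MK at right angles to BM; with |MK| = 22.9 on the left of BM, K = M + 22.9·(-0.947, 0.321) = (5.43, 17.1). Then |VK| = |K − V| = 18.0.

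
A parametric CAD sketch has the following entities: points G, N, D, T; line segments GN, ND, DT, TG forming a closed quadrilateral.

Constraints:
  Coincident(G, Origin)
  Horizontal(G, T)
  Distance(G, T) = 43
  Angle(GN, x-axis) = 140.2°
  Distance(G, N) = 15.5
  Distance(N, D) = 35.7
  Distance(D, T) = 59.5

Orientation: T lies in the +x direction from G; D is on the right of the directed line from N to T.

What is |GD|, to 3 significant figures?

27.9

Checks: |GT| = 43.00 ✓; |GN| = 15.50 ✓; |ND| = 35.70 ✓; |DT| = 59.50 ✓.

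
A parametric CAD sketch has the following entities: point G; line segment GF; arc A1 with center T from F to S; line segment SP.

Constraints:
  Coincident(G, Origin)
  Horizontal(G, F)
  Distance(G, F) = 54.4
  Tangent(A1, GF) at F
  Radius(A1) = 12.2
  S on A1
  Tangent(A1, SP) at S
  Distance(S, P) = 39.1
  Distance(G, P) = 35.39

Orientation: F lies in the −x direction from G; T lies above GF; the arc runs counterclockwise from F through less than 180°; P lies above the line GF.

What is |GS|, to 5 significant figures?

46.052

G is at the origin; GF is horizontal with |GF| = 54.4 and F on the −x side, so F = (-54.400, 0.0000). Since A1 is tangent to GF there, TF ⟂ GF, so T = F + (0, 12.2) = (-54.400, 12.200). Since TS ⟂ SP (tangency), |TP| = √(12.2² + 39.1²) = 40.959 regardless of where S sits on A1. So P lies on both circle(G, 35.39) and circle(T, 40.959); the above-GF intersection is P = (-17.800, 30.588). S is the foot of the tangent from P: S = (-45.925, 3.4246).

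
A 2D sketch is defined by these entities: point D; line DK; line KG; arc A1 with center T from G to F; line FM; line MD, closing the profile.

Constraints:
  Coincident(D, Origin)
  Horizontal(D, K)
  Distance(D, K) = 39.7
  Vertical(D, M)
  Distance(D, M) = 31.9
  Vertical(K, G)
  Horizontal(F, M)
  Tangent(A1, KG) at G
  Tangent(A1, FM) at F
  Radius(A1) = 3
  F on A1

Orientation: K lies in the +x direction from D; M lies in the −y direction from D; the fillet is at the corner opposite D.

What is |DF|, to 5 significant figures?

48.626

The virtual corner opposite D is at (39.700, -31.900). Since A1 is tangent to KG there, TG ⟂ KG and the tangent condition forces TF to be normal to FM, with radius 3.0, so the center T sits 3.0 in from both sides at T = (36.700, -28.900). That places the tangent points at G = (39.700, -28.900) on KG and F = (36.700, -31.900) on FM. Then |DF| = |F − D| = 48.626.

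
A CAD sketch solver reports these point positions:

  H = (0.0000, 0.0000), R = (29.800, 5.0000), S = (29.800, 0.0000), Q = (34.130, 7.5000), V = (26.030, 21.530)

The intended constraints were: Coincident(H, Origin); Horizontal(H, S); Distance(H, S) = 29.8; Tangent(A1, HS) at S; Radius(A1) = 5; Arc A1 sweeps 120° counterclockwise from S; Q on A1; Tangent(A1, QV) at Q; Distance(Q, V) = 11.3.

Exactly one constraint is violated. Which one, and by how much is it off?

Distance(Q, V) = 11.3 — off by 4.90.

H = (0.00, 0.00) ✓; H.y = 0.00, S.y = 0.00 ✓; |HS| = 29.80 ✓; ∠(RS, SH) = 90.00° ✓; |RS| = 5.000 ✓; bearing(R→Q) − bearing(R→S) = 120.0° ✓; |RQ| = 5.000 ✓; ∠(RQ, QV) = 90.00° ✓; |QV| = 16.20 ✗.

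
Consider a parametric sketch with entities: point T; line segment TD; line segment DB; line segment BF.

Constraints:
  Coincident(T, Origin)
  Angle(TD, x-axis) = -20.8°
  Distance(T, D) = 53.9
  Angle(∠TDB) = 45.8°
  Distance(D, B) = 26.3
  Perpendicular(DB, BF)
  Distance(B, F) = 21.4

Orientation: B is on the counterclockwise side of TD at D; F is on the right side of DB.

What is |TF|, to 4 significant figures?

61.09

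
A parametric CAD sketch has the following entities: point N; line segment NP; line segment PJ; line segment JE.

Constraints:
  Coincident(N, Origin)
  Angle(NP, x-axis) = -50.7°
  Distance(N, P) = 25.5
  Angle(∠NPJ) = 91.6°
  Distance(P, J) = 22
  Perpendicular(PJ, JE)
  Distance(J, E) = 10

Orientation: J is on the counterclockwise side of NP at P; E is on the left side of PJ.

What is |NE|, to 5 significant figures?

27.491

N is at the origin; NP runs at -50.7° with length 25.5, so P = 25.5·(cos -50.7°, sin -50.7°) = (16.151, -19.733). ∠NPJ = 91.6°, so PJ runs at -50.7° + (180° − 91.6°) = 37.700° from the x-axis; with |PJ| = 22.0, J = P + 22.0·(cos 37.700°, sin 37.700°) = (33.558, -6.2793). PJ is perpendicular to JE; with |JE| = 10.0 on the left of PJ, E = J + 10.0·(-0.61153, 0.79122) = (27.443, 1.6329). Then |NE| = |E − N| = 27.491.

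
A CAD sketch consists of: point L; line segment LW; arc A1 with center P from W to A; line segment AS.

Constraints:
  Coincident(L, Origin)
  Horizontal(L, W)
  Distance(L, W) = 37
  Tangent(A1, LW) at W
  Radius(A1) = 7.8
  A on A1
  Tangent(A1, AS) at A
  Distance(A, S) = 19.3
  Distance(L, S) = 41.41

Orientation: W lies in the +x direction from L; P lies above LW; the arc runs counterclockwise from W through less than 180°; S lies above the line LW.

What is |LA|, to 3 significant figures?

44.9

Checks: ∠(PW, WL) = 90.00° ✓; |PW| = 7.800 ✓; |PA| = 7.800 ✓; ∠(PA, AS) = 90.00° ✓; |AS| = 19.30 ✓; |LS| = 41.41 ✓.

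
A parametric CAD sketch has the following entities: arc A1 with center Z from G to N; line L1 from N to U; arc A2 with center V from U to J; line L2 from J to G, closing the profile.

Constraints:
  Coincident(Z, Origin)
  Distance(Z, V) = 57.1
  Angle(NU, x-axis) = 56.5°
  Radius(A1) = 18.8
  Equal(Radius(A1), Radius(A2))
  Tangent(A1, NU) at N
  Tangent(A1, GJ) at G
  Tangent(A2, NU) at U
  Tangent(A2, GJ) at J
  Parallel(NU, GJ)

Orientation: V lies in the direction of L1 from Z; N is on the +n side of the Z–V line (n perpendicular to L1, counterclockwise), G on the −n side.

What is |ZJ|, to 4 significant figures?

60.12

The slot axis is L1's direction at 56.5°, so u = (cos 56.5°, sin 56.5°) = (0.5519, 0.8339) and n = (−sin 56.5°, cos 56.5°) = (-0.8339, 0.5519). Z is at the origin and V lies 57.1 along u from Z, so V = 57.1·u = (31.52, 47.61). Tangency of A1 to both parallel lines with radius 18.8 puts N and G at Z ± 18.8·n: N = (-15.68, 10.38), G = (15.68, -10.38). Equal radii place U and J the same way about V: U = V + 18.8·n = (15.84, 57.99), J = V − 18.8·n = (47.19, 37.24). Then |ZJ| = |J − Z| = 60.12.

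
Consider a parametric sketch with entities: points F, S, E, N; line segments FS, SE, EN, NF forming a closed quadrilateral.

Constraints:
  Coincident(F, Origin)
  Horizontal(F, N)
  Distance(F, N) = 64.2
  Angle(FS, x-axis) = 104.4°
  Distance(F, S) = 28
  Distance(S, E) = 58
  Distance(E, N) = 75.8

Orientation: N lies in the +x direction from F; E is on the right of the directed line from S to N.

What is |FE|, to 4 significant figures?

31.26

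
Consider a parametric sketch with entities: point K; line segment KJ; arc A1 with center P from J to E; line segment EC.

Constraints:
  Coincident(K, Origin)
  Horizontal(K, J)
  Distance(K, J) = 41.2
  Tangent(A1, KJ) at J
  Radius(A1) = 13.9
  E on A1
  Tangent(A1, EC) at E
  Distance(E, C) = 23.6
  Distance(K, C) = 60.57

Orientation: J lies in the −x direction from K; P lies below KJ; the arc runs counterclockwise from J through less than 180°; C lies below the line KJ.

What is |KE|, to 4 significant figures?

57.34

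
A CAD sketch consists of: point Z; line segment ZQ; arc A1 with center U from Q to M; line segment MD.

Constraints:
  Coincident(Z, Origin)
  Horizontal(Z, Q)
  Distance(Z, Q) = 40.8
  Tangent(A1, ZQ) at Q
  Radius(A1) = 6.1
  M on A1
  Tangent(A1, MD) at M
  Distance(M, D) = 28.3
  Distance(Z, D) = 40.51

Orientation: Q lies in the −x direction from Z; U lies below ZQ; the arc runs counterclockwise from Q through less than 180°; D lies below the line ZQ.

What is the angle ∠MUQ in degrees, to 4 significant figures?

132.8°

Checks: |ZQ| = 40.80 ✓; |UM| = 6.100 ✓; ∠(UM, MD) = 90.00° ✓; |MD| = 28.30 ✓; |ZD| = 40.51 ✓.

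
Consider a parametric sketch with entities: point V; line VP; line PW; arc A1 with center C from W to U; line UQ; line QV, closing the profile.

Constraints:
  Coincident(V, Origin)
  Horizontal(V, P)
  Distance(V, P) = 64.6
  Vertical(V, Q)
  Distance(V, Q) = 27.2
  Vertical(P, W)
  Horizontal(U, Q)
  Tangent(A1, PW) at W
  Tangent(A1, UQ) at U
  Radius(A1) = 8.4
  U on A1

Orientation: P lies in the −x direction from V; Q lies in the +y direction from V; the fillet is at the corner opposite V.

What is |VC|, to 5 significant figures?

59.261

V and Q share the same x with |VQ| = 27.2 and Q on the +y side, so Q = (0.0000, 27.200). The virtual corner opposite V is at (-64.600, 27.200). The tangent condition forces CW to be normal to PW and since A1 is tangent to UQ there, CU ⟂ UQ, with radius 8.4, so the center C sits 8.4 in from both sides at C = (-56.200, 18.800). Then |VC| = |C − V| = 59.261.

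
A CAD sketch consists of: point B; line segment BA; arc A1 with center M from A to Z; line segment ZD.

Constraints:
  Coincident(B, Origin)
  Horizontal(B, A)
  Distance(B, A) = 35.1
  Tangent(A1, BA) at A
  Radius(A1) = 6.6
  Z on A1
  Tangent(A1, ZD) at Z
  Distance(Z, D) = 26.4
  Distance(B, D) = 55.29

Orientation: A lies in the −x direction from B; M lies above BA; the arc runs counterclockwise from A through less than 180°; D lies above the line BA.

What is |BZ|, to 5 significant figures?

31.529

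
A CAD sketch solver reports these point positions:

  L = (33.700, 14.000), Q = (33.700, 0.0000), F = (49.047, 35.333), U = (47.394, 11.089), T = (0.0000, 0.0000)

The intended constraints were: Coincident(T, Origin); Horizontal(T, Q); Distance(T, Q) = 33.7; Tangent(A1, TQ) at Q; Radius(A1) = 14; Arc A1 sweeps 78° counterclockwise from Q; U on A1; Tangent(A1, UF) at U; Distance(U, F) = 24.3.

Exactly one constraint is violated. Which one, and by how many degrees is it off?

Tangent(A1, UF) at U — off by 8.10°.

T = (0.00, 0.00) ✓; T.y = 0.00, Q.y = 0.00 ✓; |TQ| = 33.70 ✓; ∠(LQ, QT) = 90.00° ✓; |LQ| = 14.00 ✓; bearing(L→U) − bearing(L→Q) = 78.00° ✓; |LU| = 14.00 ✓; ∠(LU, UF) = 81.90° ✗; |UF| = 24.30 ✓.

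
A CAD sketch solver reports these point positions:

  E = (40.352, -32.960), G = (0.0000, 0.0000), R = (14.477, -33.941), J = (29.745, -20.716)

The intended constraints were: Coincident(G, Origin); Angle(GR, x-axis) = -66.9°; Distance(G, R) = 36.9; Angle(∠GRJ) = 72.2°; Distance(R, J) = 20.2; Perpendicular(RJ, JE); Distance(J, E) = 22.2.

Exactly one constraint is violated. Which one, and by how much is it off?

Distance(J, E) = 22.2 — off by 6.00.

G = (0.00, 0.00) ✓; GR at -66.90° ✓; |GR| = 36.90 ✓; ∠GRJ = 72.20° ✓; |RJ| = 20.20 ✓; ∠(RJ, JE) = 90.00° ✓; |JE| = 16.20 ✗.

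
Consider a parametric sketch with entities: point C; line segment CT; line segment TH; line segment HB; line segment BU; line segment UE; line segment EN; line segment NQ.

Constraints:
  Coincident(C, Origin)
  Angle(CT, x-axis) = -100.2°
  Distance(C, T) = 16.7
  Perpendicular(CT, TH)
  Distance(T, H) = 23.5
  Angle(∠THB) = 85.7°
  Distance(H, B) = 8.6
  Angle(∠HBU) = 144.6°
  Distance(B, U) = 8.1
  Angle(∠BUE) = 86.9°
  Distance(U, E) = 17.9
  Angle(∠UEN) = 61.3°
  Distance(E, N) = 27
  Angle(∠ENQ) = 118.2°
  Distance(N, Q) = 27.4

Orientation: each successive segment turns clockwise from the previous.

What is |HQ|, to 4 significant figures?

29.54

∠UEN = 61.3° gives EN at -171.7° from the x-axis; with |EN| = 27.0, N = (-33.68, -16.92). ∠ENQ = 118.2° gives NQ at 126.5° from the x-axis; with |NQ| = 27.4, Q = (-49.98, 5.101). Then |HQ| = |Q − H| = 29.54.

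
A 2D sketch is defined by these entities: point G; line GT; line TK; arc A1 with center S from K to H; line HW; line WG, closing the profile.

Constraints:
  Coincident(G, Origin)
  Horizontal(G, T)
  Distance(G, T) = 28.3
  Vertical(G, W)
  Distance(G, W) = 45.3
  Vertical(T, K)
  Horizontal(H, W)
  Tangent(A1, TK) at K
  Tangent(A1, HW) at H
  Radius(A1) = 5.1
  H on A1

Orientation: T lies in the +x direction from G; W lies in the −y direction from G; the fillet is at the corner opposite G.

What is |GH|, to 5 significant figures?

50.895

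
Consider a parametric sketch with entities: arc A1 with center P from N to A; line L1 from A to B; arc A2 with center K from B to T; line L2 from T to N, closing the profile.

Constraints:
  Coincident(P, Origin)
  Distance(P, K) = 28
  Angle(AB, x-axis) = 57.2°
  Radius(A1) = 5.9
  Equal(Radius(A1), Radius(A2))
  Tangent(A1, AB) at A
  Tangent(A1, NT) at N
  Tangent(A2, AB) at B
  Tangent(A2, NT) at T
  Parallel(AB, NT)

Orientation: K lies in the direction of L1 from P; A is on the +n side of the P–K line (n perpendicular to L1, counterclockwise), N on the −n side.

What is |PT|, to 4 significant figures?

28.61

Tangency of A1 to both parallel lines with radius 5.9 puts A and N at P ± 5.9·n: A = (-4.959, 3.196), N = (4.959, -3.196). Equal radii place B and T the same way about K: B = K + 5.9·n = (10.21, 26.73), T = K − 5.9·n = (20.13, 20.34). Then |PT| = |T − P| = 28.61.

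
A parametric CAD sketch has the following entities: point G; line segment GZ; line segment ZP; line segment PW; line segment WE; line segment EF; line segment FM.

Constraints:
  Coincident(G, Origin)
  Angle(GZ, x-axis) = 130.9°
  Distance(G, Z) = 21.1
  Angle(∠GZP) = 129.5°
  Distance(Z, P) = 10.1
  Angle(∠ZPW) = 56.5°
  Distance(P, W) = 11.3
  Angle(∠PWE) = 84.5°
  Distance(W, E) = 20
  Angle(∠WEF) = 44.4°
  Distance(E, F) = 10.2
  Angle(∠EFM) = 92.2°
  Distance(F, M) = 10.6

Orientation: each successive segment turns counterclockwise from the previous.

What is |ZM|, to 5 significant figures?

6.3847

∠WEF = 44.4° gives EF at 176.00° from the x-axis; with |EF| = 10.2, F = (-12.391, 20.108). ∠EFM = 92.2° gives FM at -96.200° from the x-axis; with |FM| = 10.6, M = (-13.536, 9.5699). Then |ZM| = |M − Z| = 6.3847.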